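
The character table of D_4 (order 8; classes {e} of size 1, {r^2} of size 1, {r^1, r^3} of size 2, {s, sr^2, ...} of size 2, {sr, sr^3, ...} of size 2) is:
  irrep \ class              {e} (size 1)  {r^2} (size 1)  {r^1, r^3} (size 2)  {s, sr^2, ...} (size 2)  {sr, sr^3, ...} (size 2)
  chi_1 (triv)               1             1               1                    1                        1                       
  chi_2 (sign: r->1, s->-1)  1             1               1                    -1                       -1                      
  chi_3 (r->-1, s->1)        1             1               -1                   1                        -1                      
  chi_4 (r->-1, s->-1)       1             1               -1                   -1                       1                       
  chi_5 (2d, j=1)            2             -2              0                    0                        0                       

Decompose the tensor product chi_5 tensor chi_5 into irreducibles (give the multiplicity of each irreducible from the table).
chi_5 tensor chi_5 = chi_1 + chi_2 + chi_3 + chi_4 (all other irreducibles have multiplicity 0).

Explanation: The character of a tensor product is the pointwise product (chi_5 * chi_5)(C) = chi_5(C) * chi_5(C):
  {e}: (2)*(2), {r^2}: (-2)*(-2), {r^1, r^3}: (0)*(0), {s, sr^2, ...}: (0)*(0), {sr, sr^3, ...}: (0)*(0)
so (chi_5 * chi_5) takes values
  {e} -> 4, {r^2} -> 4, {r^1, r^3} -> 0, {s, sr^2, ...} -> 0, {sr, sr^3, ...} -> 0.
Now take the inner product of this character with each irreducible chi from the table, <chi_5*chi_5, chi> = (1/8) sum_C |C| (chi_5*chi_5)(C) conj(chi(C)):
  <chi_5*chi_5, chi_1> = (1/8)[1*(4)*conj(1) + 1*(4)*conj(1) + 2*(0)*conj(1) + 2*(0)*conj(1) + 2*(0)*conj(1)]
      = (1/8)[(4) + (4) + (0) + (0) + (0)] = 8/8 = 1
  <chi_5*chi_5, chi_2> = (1/8)[1*(4)*conj(1) + 1*(4)*conj(1) + 2*(0)*conj(1) + 2*(0)*conj(-1) + 2*(0)*conj(-1)]
      = (1/8)[(4) + (4) + (0) + (0) + (0)] = 8/8 = 1
  <chi_5*chi_5, chi_3> = (1/8)[1*(4)*conj(1) + 1*(4)*conj(1) + 2*(0)*conj(-1) + 2*(0)*conj(1) + 2*(0)*conj(-1)]
      = (1/8)[(4) + (4) + (0) + (0) + (0)] = 8/8 = 1
  <chi_5*chi_5, chi_4> = (1/8)[1*(4)*conj(1) + 1*(4)*conj(1) + 2*(0)*conj(-1) + 2*(0)*conj(-1) + 2*(0)*conj(1)]
      = (1/8)[(4) + (4) + (0) + (0) + (0)] = 8/8 = 1
  <chi_5*chi_5, chi_5> = (1/8)[1*(4)*conj(2) + 1*(4)*conj(-2) + 2*(0)*conj(0) + 2*(0)*conj(0) + 2*(0)*conj(0)]
      = (1/8)[(8) + (-8) + (0) + (0) + (0)] = 0/8 = 0
Hence the multiplicities are chi_1: 1, chi_2: 1, chi_3: 1, chi_4: 1. Dimension check: dim(chi_5)*dim(chi_5) = 2*2 = 4 and sum (mult * dim) = 1*1 + 1*1 + 1*1 + 1*1 = 4.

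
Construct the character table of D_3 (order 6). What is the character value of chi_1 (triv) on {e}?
Conjugacy classes: {e} of size 1, {r^1, r^2} of size 2, {s, sr, ..., sr^2} of size 3.
Character table:
  irrep \ class              {e} (size 1)  {r^1, r^2} (size 2)  {s, sr, ..., sr^2} (size 3)
  chi_1 (triv)               1             1                    1                          
  chi_2 (sign: r->1, s->-1)  1             1                    -1                         
  chi_3 (2d, j=1)            2             -1                   0                          

Spot check: chi_1 (triv) on {e} = 1.

D_3 has order 2*3 = 6 with 3 conjugacy classes, hence 3 irreducibles. Sum of squared dims 1 + 1 + 4 = 6 = |G|. Linear characters come from the abelianisation; the 2-dimensional irreps have character r^k -> 2*cos(2*pi*j*k/3), reflections -> 0.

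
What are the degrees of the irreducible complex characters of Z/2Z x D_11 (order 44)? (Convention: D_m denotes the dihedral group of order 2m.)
Dimensions: 1, 1, 1, 1, 2, 2, 2, 2, 2, 2, 2, 2, 2, 2

Why: There are 14 irreducibles (= number of conjugacy classes). Their dimensions d_i satisfy sum d_i^2 = |G| = 44: 1 + 1 + 1 + 1 + 4 + 4 + 4 + 4 + 4 + 4 + 4 + 4 + 4 + 4 = 44. (For the product with Z/2Z: each of the 2 1-dim characters of Z/2Z tensors with each irrep of D_11, giving 2 copies of each D_11-dimension.)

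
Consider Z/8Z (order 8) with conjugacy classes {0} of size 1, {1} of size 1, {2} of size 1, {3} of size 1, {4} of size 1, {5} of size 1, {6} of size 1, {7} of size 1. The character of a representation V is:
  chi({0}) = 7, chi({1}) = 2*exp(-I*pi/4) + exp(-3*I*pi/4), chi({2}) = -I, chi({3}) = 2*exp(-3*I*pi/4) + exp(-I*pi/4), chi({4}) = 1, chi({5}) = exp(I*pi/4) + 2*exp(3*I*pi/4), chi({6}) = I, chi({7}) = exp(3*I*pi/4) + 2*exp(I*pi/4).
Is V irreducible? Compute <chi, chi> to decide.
Not irreducible (reducible): <chi, chi> = 9 > 1.

Argument: <chi, chi> = (1/|G|) sum_C |C| * |chi(C)|^2 = (1/8)[1*|7|^2 + 1*|2*exp(-I*pi/4) + exp(-3*I*pi/4)|^2 + 1*|-I|^2 + 1*|2*exp(-3*I*pi/4) + exp(-I*pi/4)|^2 + 1*|1|^2 + 1*|exp(I*pi/4) + 2*exp(3*I*pi/4)|^2 + 1*|I|^2 + 1*|exp(3*I*pi/4) + 2*exp(I*pi/4)|^2]
  = (1/8)[(49) + (5) + (1) + (5) + (1) + (5) + (1) + (5)] = 72/8 = 9.
(Exp terms are combined using exp(i*s)*conj(exp(i*t)) = exp(i*(s-t)), and sums of them are collapsed using the identity that for every m > 1 the m distinct m-th roots of unity sum to 0, e.g. 1 + exp(2*I*pi/3) + exp(-2*I*pi/3) = 0.)
A character is irreducible iff <chi, chi> = 1, so this representation is reducible.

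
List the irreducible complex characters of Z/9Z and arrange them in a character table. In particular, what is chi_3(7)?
Character table of Z/9Z (irreps indexed chi_0,...,chi_8 with chi_k(m) = zeta_9^(k*m), zeta_9 = exp(2*pi*i/9)):
  irrep \ class  {0} (size 1)  {1} (size 1)    {2} (size 1)    {3} (size 1)    {4} (size 1)    {5} (size 1)    {6} (size 1)    {7} (size 1)    {8} (size 1)  
  chi_0          1             1               1               1               1               1               1               1               1             
  chi_1          1             exp(2*I*pi/9)   exp(4*I*pi/9)   exp(2*I*pi/3)   exp(8*I*pi/9)   exp(-8*I*pi/9)  exp(-2*I*pi/3)  exp(-4*I*pi/9)  exp(-2*I*pi/9)
  chi_2          1             exp(4*I*pi/9)   exp(8*I*pi/9)   exp(-2*I*pi/3)  exp(-2*I*pi/9)  exp(2*I*pi/9)   exp(2*I*pi/3)   exp(-8*I*pi/9)  exp(-4*I*pi/9)
  chi_3          1             exp(2*I*pi/3)   exp(-2*I*pi/3)  1               exp(2*I*pi/3)   exp(-2*I*pi/3)  1               exp(2*I*pi/3)   exp(-2*I*pi/3)
  chi_4          1             exp(8*I*pi/9)   exp(-2*I*pi/9)  exp(2*I*pi/3)   exp(-4*I*pi/9)  exp(4*I*pi/9)   exp(-2*I*pi/3)  exp(2*I*pi/9)   exp(-8*I*pi/9)
  chi_5          1             exp(-8*I*pi/9)  exp(2*I*pi/9)   exp(-2*I*pi/3)  exp(4*I*pi/9)   exp(-4*I*pi/9)  exp(2*I*pi/3)   exp(-2*I*pi/9)  exp(8*I*pi/9) 
  chi_6          1             exp(-2*I*pi/3)  exp(2*I*pi/3)   1               exp(-2*I*pi/3)  exp(2*I*pi/3)   1               exp(-2*I*pi/3)  exp(2*I*pi/3) 
  chi_7          1             exp(-4*I*pi/9)  exp(-8*I*pi/9)  exp(2*I*pi/3)   exp(2*I*pi/9)   exp(-2*I*pi/9)  exp(-2*I*pi/3)  exp(8*I*pi/9)   exp(4*I*pi/9) 
  chi_8          1             exp(-2*I*pi/9)  exp(-4*I*pi/9)  exp(-2*I*pi/3)  exp(-8*I*pi/9)  exp(8*I*pi/9)   exp(2*I*pi/3)   exp(4*I*pi/9)   exp(2*I*pi/9) 

Spot check: chi_3(7) = zeta_9^(3*7) = zeta_9^21 = exp(2*I*pi/3).

Reasoning: Z/9Z is abelian, so all 9 irreducible complex representations are 1-dimensional. They are given by chi_k(m) = zeta_9^(k*m) for k = 0,...,8. Row orthogonality: sum_m chi_k(m) conj(chi_l(m)) = 9 * [k = l].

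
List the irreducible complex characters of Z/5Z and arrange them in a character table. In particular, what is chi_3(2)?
Character table of Z/5Z (irreps indexed chi_0,...,chi_4 with chi_k(m) = zeta_5^(k*m), zeta_5 = exp(2*pi*i/5)):
  irrep \ class  {0} (size 1)  {1} (size 1)    {2} (size 1)    {3} (size 1)    {4} (size 1)  
  chi_0          1             1               1               1               1             
  chi_1          1             exp(2*I*pi/5)   exp(4*I*pi/5)   exp(-4*I*pi/5)  exp(-2*I*pi/5)
  chi_2          1             exp(4*I*pi/5)   exp(-2*I*pi/5)  exp(2*I*pi/5)   exp(-4*I*pi/5)
  chi_3          1             exp(-4*I*pi/5)  exp(2*I*pi/5)   exp(-2*I*pi/5)  exp(4*I*pi/5) 
  chi_4          1             exp(-2*I*pi/5)  exp(-4*I*pi/5)  exp(4*I*pi/5)   exp(2*I*pi/5) 

Spot check: chi_3(2) = zeta_5^(3*2) = zeta_5^6 = exp(2*I*pi/5).

Why: Z/5Z is abelian, so all 5 irreducible complex representations are 1-dimensional. They are given by chi_k(m) = zeta_5^(k*m) for k = 0,...,4. Row orthogonality: sum_m chi_k(m) conj(chi_l(m)) = 5 * [k = l].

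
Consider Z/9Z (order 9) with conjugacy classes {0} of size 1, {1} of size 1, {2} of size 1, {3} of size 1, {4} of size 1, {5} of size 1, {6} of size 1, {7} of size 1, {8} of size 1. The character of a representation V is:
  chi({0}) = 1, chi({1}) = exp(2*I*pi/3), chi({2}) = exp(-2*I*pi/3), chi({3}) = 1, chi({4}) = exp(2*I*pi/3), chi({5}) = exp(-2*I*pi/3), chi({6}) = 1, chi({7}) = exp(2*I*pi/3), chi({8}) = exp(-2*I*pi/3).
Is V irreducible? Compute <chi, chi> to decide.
Irreducible: <chi, chi> = 1.

Why: <chi, chi> = (1/|G|) sum_C |C| * |chi(C)|^2 = (1/9)[1*|1|^2 + 1*|exp(2*I*pi/3)|^2 + 1*|exp(-2*I*pi/3)|^2 + 1*|1|^2 + 1*|exp(2*I*pi/3)|^2 + 1*|exp(-2*I*pi/3)|^2 + 1*|1|^2 + 1*|exp(2*I*pi/3)|^2 + 1*|exp(-2*I*pi/3)|^2]
  = (1/9)[(1) + (1) + (1) + (1) + (1) + (1) + (1) + (1) + (1)] = 9/9 = 1.
(Exp terms are combined using exp(i*s)*conj(exp(i*t)) = exp(i*(s-t)), and sums of them are collapsed using the identity that for every m > 1 the m distinct m-th roots of unity sum to 0, e.g. 1 + exp(2*I*pi/3) + exp(-2*I*pi/3) = 0.)
A character is irreducible iff <chi, chi> = 1, so this representation is irreducible.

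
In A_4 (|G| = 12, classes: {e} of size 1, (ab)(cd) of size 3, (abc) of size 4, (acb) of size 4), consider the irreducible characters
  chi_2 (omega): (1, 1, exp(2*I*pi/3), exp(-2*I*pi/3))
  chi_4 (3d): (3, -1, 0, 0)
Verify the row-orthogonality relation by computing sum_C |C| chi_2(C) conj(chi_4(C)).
Sum = 0; so <chi_2, chi_4> = 0 (distinct irreducibles are orthogonal).

Reasoning: Compute term by term over conjugacy classes (|C| * chi_2(C) * conj(chi_4(C))):
  1*(1)*conj(3) + 3*(1)*conj(-1) + 4*(exp(2*I*pi/3))*conj(0) + 4*(exp(-2*I*pi/3))*conj(0)
  = (3) + (-3) + (0) + (0)
  = 0.
(Exp terms are combined using exp(i*s)*conj(exp(i*t)) = exp(i*(s-t)), and sums of them are collapsed using the identity that for every m > 1 the m distinct m-th roots of unity sum to 0, e.g. 1 + exp(2*I*pi/3) + exp(-2*I*pi/3) = 0.)
Dividing by |G| = 12 gives 0/12 = 0, matching the row-orthogonality relation <chi_2, chi_4> = [chi_2 = chi_4].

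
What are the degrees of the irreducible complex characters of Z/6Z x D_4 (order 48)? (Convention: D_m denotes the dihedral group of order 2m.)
Dimensions: 1, 1, 1, 1, 1, 1, 1, 1, 1, 1, 1, 1, 1, 1, 1, 1, 1, 1, 1, 1, 1, 1, 1, 1, 2, 2, 2, 2, 2, 2

Proof sketch: There are 30 irreducibles (= number of conjugacy classes). Their dimensions d_i satisfy sum d_i^2 = |G| = 48: 1 + 1 + 1 + 1 + 1 + 1 + 1 + 1 + 1 + 1 + 1 + 1 + 1 + 1 + 1 + 1 + 1 + 1 + 1 + 1 + 1 + 1 + 1 + 1 + 4 + 4 + 4 + 4 + 4 + 4 = 48. (For the product with Z/6Z: each of the 6 1-dim characters of Z/6Z tensors with each irrep of D_4, giving 6 copies of each D_4-dimension.)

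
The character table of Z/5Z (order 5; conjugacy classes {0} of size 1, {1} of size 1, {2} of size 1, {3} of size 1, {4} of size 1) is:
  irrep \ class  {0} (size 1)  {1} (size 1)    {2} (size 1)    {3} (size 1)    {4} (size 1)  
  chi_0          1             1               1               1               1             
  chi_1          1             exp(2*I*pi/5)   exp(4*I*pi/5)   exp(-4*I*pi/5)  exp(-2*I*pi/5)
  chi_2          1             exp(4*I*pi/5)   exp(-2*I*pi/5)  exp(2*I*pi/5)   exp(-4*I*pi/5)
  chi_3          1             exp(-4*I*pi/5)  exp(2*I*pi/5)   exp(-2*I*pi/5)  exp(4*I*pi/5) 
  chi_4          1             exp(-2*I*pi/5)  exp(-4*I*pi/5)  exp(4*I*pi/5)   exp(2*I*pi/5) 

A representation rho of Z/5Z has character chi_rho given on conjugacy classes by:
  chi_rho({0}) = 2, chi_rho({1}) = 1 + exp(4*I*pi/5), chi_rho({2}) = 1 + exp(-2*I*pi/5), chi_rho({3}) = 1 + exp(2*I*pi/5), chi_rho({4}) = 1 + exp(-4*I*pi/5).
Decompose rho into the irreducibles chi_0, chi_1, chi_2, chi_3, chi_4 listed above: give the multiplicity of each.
Multiplicities: chi_0: 1, chi_1: 0, chi_2: 1, chi_3: 0, chi_4: 0.

Explanation: Use <chi_rho, chi> = (1/|G|) sum_C |C| * chi_rho(C) * conj(chi(C)) with |G| = 5 for each irreducible chi in the table:
  <chi_rho, chi_0> = (1/5)[1*(2)*conj(1) + 1*(1 + exp(4*I*pi/5))*conj(1) + 1*(1 + exp(-2*I*pi/5))*conj(1) + 1*(1 + exp(2*I*pi/5))*conj(1) + 1*(1 + exp(-4*I*pi/5))*conj(1)]
      = (1/5)[(2) + (1 + exp(4*I*pi/5)) + (1 + exp(-2*I*pi/5)) + (1 + exp(2*I*pi/5)) + (1 + exp(-4*I*pi/5))] = 5/5 = 1
  <chi_rho, chi_1> = (1/5)[1*(2)*conj(1) + 1*(1 + exp(4*I*pi/5))*conj(exp(2*I*pi/5)) + 1*(1 + exp(-2*I*pi/5))*conj(exp(4*I*pi/5)) + 1*(1 + exp(2*I*pi/5))*conj(exp(-4*I*pi/5)) + 1*(1 + exp(-4*I*pi/5))*conj(exp(-2*I*pi/5))]
      = (1/5)[(2) + (exp(-2*I*pi/5) + exp(2*I*pi/5)) + (exp(-4*I*pi/5) + exp(4*I*pi/5)) + (exp(-4*I*pi/5) + exp(4*I*pi/5)) + (exp(-2*I*pi/5) + exp(2*I*pi/5))] = 0/5 = 0
  <chi_rho, chi_2> = (1/5)[1*(2)*conj(1) + 1*(1 + exp(4*I*pi/5))*conj(exp(4*I*pi/5)) + 1*(1 + exp(-2*I*pi/5))*conj(exp(-2*I*pi/5)) + 1*(1 + exp(2*I*pi/5))*conj(exp(2*I*pi/5)) + 1*(1 + exp(-4*I*pi/5))*conj(exp(-4*I*pi/5))]
      = (1/5)[(2) + (1 + exp(-4*I*pi/5)) + (1 + exp(2*I*pi/5)) + (1 + exp(-2*I*pi/5)) + (1 + exp(4*I*pi/5))] = 5/5 = 1
  <chi_rho, chi_3> = (1/5)[1*(2)*conj(1) + 1*(1 + exp(4*I*pi/5))*conj(exp(-4*I*pi/5)) + 1*(1 + exp(-2*I*pi/5))*conj(exp(2*I*pi/5)) + 1*(1 + exp(2*I*pi/5))*conj(exp(-2*I*pi/5)) + 1*(1 + exp(-4*I*pi/5))*conj(exp(4*I*pi/5))]
      = (1/5)[(2) + (exp(-2*I*pi/5) + exp(4*I*pi/5)) + (exp(-2*I*pi/5) + exp(-4*I*pi/5)) + (exp(4*I*pi/5) + exp(2*I*pi/5)) + (exp(-4*I*pi/5) + exp(2*I*pi/5))] = 0/5 = 0
  <chi_rho, chi_4> = (1/5)[1*(2)*conj(1) + 1*(1 + exp(4*I*pi/5))*conj(exp(-2*I*pi/5)) + 1*(1 + exp(-2*I*pi/5))*conj(exp(-4*I*pi/5)) + 1*(1 + exp(2*I*pi/5))*conj(exp(4*I*pi/5)) + 1*(1 + exp(-4*I*pi/5))*conj(exp(2*I*pi/5))]
      = (1/5)[(2) + (exp(-4*I*pi/5) + exp(2*I*pi/5)) + (exp(4*I*pi/5) + exp(2*I*pi/5)) + (exp(-2*I*pi/5) + exp(-4*I*pi/5)) + (exp(-2*I*pi/5) + exp(4*I*pi/5))] = 0/5 = 0
(Exp terms are combined using exp(i*s)*conj(exp(i*t)) = exp(i*(s-t)), and sums of them are collapsed using the identity that for every m > 1 the m distinct m-th roots of unity sum to 0, e.g. 1 + exp(2*I*pi/3) + exp(-2*I*pi/3) = 0.)
Dimension check: dim(rho) = sum (mult * dim) = 1*1 + 0*1 + 1*1 + 0*1 + 0*1 = 2 = chi_rho(e) = 2.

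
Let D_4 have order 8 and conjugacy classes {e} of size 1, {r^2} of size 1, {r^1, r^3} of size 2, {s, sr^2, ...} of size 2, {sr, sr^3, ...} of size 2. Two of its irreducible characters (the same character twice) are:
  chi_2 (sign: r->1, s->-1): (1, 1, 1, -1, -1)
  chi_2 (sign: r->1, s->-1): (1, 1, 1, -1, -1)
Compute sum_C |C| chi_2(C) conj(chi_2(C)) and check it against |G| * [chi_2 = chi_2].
Sum = 8 = |G| = 8; so <chi_2, chi_2> = 1 (norm-1 confirms irreducibility).

Solution. Compute term by term over conjugacy classes (|C| * chi_2(C) * conj(chi_2(C))):
  1*(1)*conj(1) + 1*(1)*conj(1) + 2*(1)*conj(1) + 2*(-1)*conj(-1) + 2*(-1)*conj(-1)
  = (1) + (1) + (2) + (2) + (2)
  = 8.
Dividing by |G| = 8 gives 8/8 = 1, matching the row-orthogonality relation <chi_2, chi_2> = [chi_2 = chi_2].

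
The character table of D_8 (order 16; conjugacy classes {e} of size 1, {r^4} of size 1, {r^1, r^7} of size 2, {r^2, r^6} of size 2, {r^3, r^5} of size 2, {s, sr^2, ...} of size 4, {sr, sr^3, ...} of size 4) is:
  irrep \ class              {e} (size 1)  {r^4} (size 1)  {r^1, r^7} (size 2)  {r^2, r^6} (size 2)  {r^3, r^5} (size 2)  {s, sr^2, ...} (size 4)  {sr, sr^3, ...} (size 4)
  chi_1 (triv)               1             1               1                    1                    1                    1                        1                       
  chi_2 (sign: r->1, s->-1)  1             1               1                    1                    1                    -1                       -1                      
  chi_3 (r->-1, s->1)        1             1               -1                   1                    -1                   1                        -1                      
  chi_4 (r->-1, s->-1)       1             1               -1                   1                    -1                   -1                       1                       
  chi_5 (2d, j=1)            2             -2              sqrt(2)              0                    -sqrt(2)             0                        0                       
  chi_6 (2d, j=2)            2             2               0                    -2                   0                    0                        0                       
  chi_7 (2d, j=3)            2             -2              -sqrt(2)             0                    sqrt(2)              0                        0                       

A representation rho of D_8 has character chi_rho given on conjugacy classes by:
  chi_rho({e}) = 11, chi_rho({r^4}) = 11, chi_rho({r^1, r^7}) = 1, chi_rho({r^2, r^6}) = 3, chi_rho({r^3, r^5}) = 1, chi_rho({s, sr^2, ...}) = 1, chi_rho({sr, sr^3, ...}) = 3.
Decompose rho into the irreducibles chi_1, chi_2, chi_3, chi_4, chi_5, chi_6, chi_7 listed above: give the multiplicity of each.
Multiplicities: chi_1: 3, chi_2: 1, chi_3: 1, chi_4: 2, chi_5: 0, chi_6: 2, chi_7: 0.

Reasoning: Use <chi_rho, chi> = (1/|G|) sum_C |C| * chi_rho(C) * conj(chi(C)) with |G| = 16 for each irreducible chi in the table:
  <chi_rho, chi_1> = (1/16)[1*(11)*conj(1) + 1*(11)*conj(1) + 2*(1)*conj(1) + 2*(3)*conj(1) + 2*(1)*conj(1) + 4*(1)*conj(1) + 4*(3)*conj(1)]
      = (1/16)[(11) + (11) + (2) + (6) + (2) + (4) + (12)] = 48/16 = 3
  <chi_rho, chi_2> = (1/16)[1*(11)*conj(1) + 1*(11)*conj(1) + 2*(1)*conj(1) + 2*(3)*conj(1) + 2*(1)*conj(1) + 4*(1)*conj(-1) + 4*(3)*conj(-1)]
      = (1/16)[(11) + (11) + (2) + (6) + (2) + (-4) + (-12)] = 16/16 = 1
  <chi_rho, chi_3> = (1/16)[1*(11)*conj(1) + 1*(11)*conj(1) + 2*(1)*conj(-1) + 2*(3)*conj(1) + 2*(1)*conj(-1) + 4*(1)*conj(1) + 4*(3)*conj(-1)]
      = (1/16)[(11) + (11) + (-2) + (6) + (-2) + (4) + (-12)] = 16/16 = 1
  <chi_rho, chi_4> = (1/16)[1*(11)*conj(1) + 1*(11)*conj(1) + 2*(1)*conj(-1) + 2*(3)*conj(1) + 2*(1)*conj(-1) + 4*(1)*conj(-1) + 4*(3)*conj(1)]
      = (1/16)[(11) + (11) + (-2) + (6) + (-2) + (-4) + (12)] = 32/16 = 2
  <chi_rho, chi_5> = (1/16)[1*(11)*conj(2) + 1*(11)*conj(-2) + 2*(1)*conj(sqrt(2)) + 2*(3)*conj(0) + 2*(1)*conj(-sqrt(2)) + 4*(1)*conj(0) + 4*(3)*conj(0)]
      = (1/16)[(22) + (-22) + (2*sqrt(2)) + (0) + (-2*sqrt(2)) + (0) + (0)] = 0/16 = 0
  <chi_rho, chi_6> = (1/16)[1*(11)*conj(2) + 1*(11)*conj(2) + 2*(1)*conj(0) + 2*(3)*conj(-2) + 2*(1)*conj(0) + 4*(1)*conj(0) + 4*(3)*conj(0)]
      = (1/16)[(22) + (22) + (0) + (-12) + (0) + (0) + (0)] = 32/16 = 2
  <chi_rho, chi_7> = (1/16)[1*(11)*conj(2) + 1*(11)*conj(-2) + 2*(1)*conj(-sqrt(2)) + 2*(3)*conj(0) + 2*(1)*conj(sqrt(2)) + 4*(1)*conj(0) + 4*(3)*conj(0)]
      = (1/16)[(22) + (-22) + (-2*sqrt(2)) + (0) + (2*sqrt(2)) + (0) + (0)] = 0/16 = 0
Dimension check: dim(rho) = sum (mult * dim) = 3*1 + 1*1 + 1*1 + 2*1 + 0*2 + 2*2 + 0*2 = 11 = chi_rho(e) = 11.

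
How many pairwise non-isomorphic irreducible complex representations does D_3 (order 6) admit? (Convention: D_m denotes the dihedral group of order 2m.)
3

The number of irreducible complex representations of a finite group equals its number of conjugacy classes. D_3 has 3 conjugacy classes ((n+3)/2 for n odd), so D_3 (order 6) has exactly 3 irreducible complex representations.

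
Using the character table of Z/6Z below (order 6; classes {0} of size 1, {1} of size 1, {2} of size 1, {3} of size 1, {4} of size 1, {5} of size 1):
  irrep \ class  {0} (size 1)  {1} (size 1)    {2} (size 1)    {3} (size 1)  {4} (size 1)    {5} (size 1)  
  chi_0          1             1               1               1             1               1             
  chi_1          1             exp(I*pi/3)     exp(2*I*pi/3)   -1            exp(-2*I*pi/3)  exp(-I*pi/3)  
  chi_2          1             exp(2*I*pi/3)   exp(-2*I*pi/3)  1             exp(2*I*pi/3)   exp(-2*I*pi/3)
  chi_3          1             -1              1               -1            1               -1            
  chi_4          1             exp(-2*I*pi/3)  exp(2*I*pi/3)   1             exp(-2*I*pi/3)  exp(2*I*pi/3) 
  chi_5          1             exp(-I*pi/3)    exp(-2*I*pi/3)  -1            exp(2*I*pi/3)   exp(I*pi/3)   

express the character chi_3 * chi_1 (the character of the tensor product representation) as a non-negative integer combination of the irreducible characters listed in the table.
chi_3 tensor chi_1 = chi_4 (all other irreducibles have multiplicity 0).

The character of a tensor product is the pointwise product (chi_3 * chi_1)(C) = chi_3(C) * chi_1(C):
  {0}: (1)*(1), {1}: (-1)*(exp(I*pi/3)), {2}: (1)*(exp(2*I*pi/3)), {3}: (-1)*(-1), {4}: (1)*(exp(-2*I*pi/3)), {5}: (-1)*(exp(-I*pi/3))
so (chi_3 * chi_1) takes values
  {0} -> 1, {1} -> -exp(I*pi/3), {2} -> exp(2*I*pi/3), {3} -> 1, {4} -> exp(-2*I*pi/3), {5} -> -exp(-I*pi/3).
Now take the inner product of this character with each irreducible chi from the table, <chi_3*chi_1, chi> = (1/6) sum_C |C| (chi_3*chi_1)(C) conj(chi(C)):
  <chi_3*chi_1, chi_0> = (1/6)[1*(1)*conj(1) + 1*(-exp(I*pi/3))*conj(1) + 1*(exp(2*I*pi/3))*conj(1) + 1*(1)*conj(1) + 1*(exp(-2*I*pi/3))*conj(1) + 1*(-exp(-I*pi/3))*conj(1)]
      = (1/6)[(1) + (-exp(I*pi/3)) + (exp(2*I*pi/3)) + (1) + (exp(-2*I*pi/3)) + (-exp(-I*pi/3))] = 0/6 = 0
  <chi_3*chi_1, chi_1> = (1/6)[1*(1)*conj(1) + 1*(-exp(I*pi/3))*conj(exp(I*pi/3)) + 1*(exp(2*I*pi/3))*conj(exp(2*I*pi/3)) + 1*(1)*conj(-1) + 1*(exp(-2*I*pi/3))*conj(exp(-2*I*pi/3)) + 1*(-exp(-I*pi/3))*conj(exp(-I*pi/3))]
      = (1/6)[(1) + (-1) + (1) + (-1) + (1) + (-1)] = 0/6 = 0
  <chi_3*chi_1, chi_2> = (1/6)[1*(1)*conj(1) + 1*(-exp(I*pi/3))*conj(exp(2*I*pi/3)) + 1*(exp(2*I*pi/3))*conj(exp(-2*I*pi/3)) + 1*(1)*conj(1) + 1*(exp(-2*I*pi/3))*conj(exp(2*I*pi/3)) + 1*(-exp(-I*pi/3))*conj(exp(-2*I*pi/3))]
      = (1/6)[(1) + (-exp(-I*pi/3)) + (exp(-2*I*pi/3)) + (1) + (exp(2*I*pi/3)) + (-exp(I*pi/3))] = 0/6 = 0
  <chi_3*chi_1, chi_3> = (1/6)[1*(1)*conj(1) + 1*(-exp(I*pi/3))*conj(-1) + 1*(exp(2*I*pi/3))*conj(1) + 1*(1)*conj(-1) + 1*(exp(-2*I*pi/3))*conj(1) + 1*(-exp(-I*pi/3))*conj(-1)]
      = (1/6)[(1) + (exp(I*pi/3)) + (exp(2*I*pi/3)) + (-1) + (exp(-2*I*pi/3)) + (exp(-I*pi/3))] = 0/6 = 0
  <chi_3*chi_1, chi_4> = (1/6)[1*(1)*conj(1) + 1*(-exp(I*pi/3))*conj(exp(-2*I*pi/3)) + 1*(exp(2*I*pi/3))*conj(exp(2*I*pi/3)) + 1*(1)*conj(1) + 1*(exp(-2*I*pi/3))*conj(exp(-2*I*pi/3)) + 1*(-exp(-I*pi/3))*conj(exp(2*I*pi/3))]
      = (1/6)[(1) + (1) + (1) + (1) + (1) + (1)] = 6/6 = 1
  <chi_3*chi_1, chi_5> = (1/6)[1*(1)*conj(1) + 1*(-exp(I*pi/3))*conj(exp(-I*pi/3)) + 1*(exp(2*I*pi/3))*conj(exp(-2*I*pi/3)) + 1*(1)*conj(-1) + 1*(exp(-2*I*pi/3))*conj(exp(2*I*pi/3)) + 1*(-exp(-I*pi/3))*conj(exp(I*pi/3))]
      = (1/6)[(1) + (-exp(2*I*pi/3)) + (exp(-2*I*pi/3)) + (-1) + (exp(2*I*pi/3)) + (-exp(-2*I*pi/3))] = 0/6 = 0
(Exp terms are combined using exp(i*s)*conj(exp(i*t)) = exp(i*(s-t)), and sums of them are collapsed using the identity that for every m > 1 the m distinct m-th roots of unity sum to 0, e.g. 1 + exp(2*I*pi/3) + exp(-2*I*pi/3) = 0.)
Hence the multiplicities are chi_4: 1. Dimension check: dim(chi_3)*dim(chi_1) = 1*1 = 1 and sum (mult * dim) = 1*1 = 1.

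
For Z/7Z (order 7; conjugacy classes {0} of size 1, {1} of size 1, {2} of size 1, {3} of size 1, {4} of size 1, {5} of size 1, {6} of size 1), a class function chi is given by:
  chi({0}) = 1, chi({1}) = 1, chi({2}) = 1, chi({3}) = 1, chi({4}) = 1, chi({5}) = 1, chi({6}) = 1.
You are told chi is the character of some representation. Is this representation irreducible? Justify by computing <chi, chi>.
Irreducible: <chi, chi> = 1.

Reasoning: <chi, chi> = (1/|G|) sum_C |C| * |chi(C)|^2 = (1/7)[1*|1|^2 + 1*|1|^2 + 1*|1|^2 + 1*|1|^2 + 1*|1|^2 + 1*|1|^2 + 1*|1|^2]
  = (1/7)[(1) + (1) + (1) + (1) + (1) + (1) + (1)] = 7/7 = 1.
(Exp terms are combined using exp(i*s)*conj(exp(i*t)) = exp(i*(s-t)), and sums of them are collapsed using the identity that for every m > 1 the m distinct m-th roots of unity sum to 0, e.g. 1 + exp(2*I*pi/3) + exp(-2*I*pi/3) = 0.)
A character is irreducible iff <chi, chi> = 1, so this representation is irreducible.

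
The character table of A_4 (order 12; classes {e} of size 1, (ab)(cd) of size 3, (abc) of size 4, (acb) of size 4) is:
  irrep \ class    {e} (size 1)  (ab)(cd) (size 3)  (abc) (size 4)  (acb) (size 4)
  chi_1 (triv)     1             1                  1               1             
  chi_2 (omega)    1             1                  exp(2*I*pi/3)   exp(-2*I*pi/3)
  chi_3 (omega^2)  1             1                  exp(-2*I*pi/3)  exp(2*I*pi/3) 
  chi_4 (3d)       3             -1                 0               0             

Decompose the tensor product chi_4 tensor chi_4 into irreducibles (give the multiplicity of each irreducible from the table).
chi_4 tensor chi_4 = chi_1 + chi_2 + chi_3 + 2*chi_4 (all other irreducibles have multiplicity 0).

Argument: The character of a tensor product is the pointwise product (chi_4 * chi_4)(C) = chi_4(C) * chi_4(C):
  {e}: (3)*(3), (ab)(cd): (-1)*(-1), (abc): (0)*(0), (acb): (0)*(0)
so (chi_4 * chi_4) takes values
  {e} -> 9, (ab)(cd) -> 1, (abc) -> 0, (acb) -> 0.
Now take the inner product of this character with each irreducible chi from the table, <chi_4*chi_4, chi> = (1/12) sum_C |C| (chi_4*chi_4)(C) conj(chi(C)):
  <chi_4*chi_4, chi_1> = (1/12)[1*(9)*conj(1) + 3*(1)*conj(1) + 4*(0)*conj(1) + 4*(0)*conj(1)]
      = (1/12)[(9) + (3) + (0) + (0)] = 12/12 = 1
  <chi_4*chi_4, chi_2> = (1/12)[1*(9)*conj(1) + 3*(1)*conj(1) + 4*(0)*conj(exp(2*I*pi/3)) + 4*(0)*conj(exp(-2*I*pi/3))]
      = (1/12)[(9) + (3) + (0) + (0)] = 12/12 = 1
  <chi_4*chi_4, chi_3> = (1/12)[1*(9)*conj(1) + 3*(1)*conj(1) + 4*(0)*conj(exp(-2*I*pi/3)) + 4*(0)*conj(exp(2*I*pi/3))]
      = (1/12)[(9) + (3) + (0) + (0)] = 12/12 = 1
  <chi_4*chi_4, chi_4> = (1/12)[1*(9)*conj(3) + 3*(1)*conj(-1) + 4*(0)*conj(0) + 4*(0)*conj(0)]
      = (1/12)[(27) + (-3) + (0) + (0)] = 24/12 = 2
(Exp terms are combined using exp(i*s)*conj(exp(i*t)) = exp(i*(s-t)), and sums of them are collapsed using the identity that for every m > 1 the m distinct m-th roots of unity sum to 0, e.g. 1 + exp(2*I*pi/3) + exp(-2*I*pi/3) = 0.)
Hence the multiplicities are chi_1: 1, chi_2: 1, chi_3: 1, chi_4: 2. Dimension check: dim(chi_4)*dim(chi_4) = 3*3 = 9 and sum (mult * dim) = 1*1 + 1*1 + 1*1 + 2*3 = 9.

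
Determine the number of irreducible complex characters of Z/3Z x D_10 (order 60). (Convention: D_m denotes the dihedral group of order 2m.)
24

Explanation: The number of irreducible complex representations of a finite group equals its number of conjugacy classes. For a direct product, #classes(G x H) = #classes(G) * #classes(H). Z/3Z has 3 classes (abelian), D_10 has 8 classes, so 3 * 8 = 24, so Z/3Z x D_10 (order 60) has exactly 24 irreducible complex representations.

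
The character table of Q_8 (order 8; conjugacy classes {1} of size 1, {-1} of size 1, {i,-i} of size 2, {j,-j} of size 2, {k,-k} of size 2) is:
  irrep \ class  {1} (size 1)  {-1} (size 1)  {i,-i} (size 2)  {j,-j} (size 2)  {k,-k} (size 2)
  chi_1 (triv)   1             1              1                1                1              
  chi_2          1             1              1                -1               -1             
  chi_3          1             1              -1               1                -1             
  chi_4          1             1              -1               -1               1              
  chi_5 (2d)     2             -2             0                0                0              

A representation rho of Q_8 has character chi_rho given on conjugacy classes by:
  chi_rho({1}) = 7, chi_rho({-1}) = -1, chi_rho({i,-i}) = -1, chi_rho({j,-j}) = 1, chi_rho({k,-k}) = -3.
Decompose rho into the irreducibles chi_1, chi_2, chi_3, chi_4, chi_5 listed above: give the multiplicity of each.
Multiplicities: chi_1: 0, chi_2: 1, chi_3: 2, chi_4: 0, chi_5: 2.

Working: Use <chi_rho, chi> = (1/|G|) sum_C |C| * chi_rho(C) * conj(chi(C)) with |G| = 8 for each irreducible chi in the table:
  <chi_rho, chi_1> = (1/8)[1*(7)*conj(1) + 1*(-1)*conj(1) + 2*(-1)*conj(1) + 2*(1)*conj(1) + 2*(-3)*conj(1)]
      = (1/8)[(7) + (-1) + (-2) + (2) + (-6)] = 0/8 = 0
  <chi_rho, chi_2> = (1/8)[1*(7)*conj(1) + 1*(-1)*conj(1) + 2*(-1)*conj(1) + 2*(1)*conj(-1) + 2*(-3)*conj(-1)]
      = (1/8)[(7) + (-1) + (-2) + (-2) + (6)] = 8/8 = 1
  <chi_rho, chi_3> = (1/8)[1*(7)*conj(1) + 1*(-1)*conj(1) + 2*(-1)*conj(-1) + 2*(1)*conj(1) + 2*(-3)*conj(-1)]
      = (1/8)[(7) + (-1) + (2) + (2) + (6)] = 16/8 = 2
  <chi_rho, chi_4> = (1/8)[1*(7)*conj(1) + 1*(-1)*conj(1) + 2*(-1)*conj(-1) + 2*(1)*conj(-1) + 2*(-3)*conj(1)]
      = (1/8)[(7) + (-1) + (2) + (-2) + (-6)] = 0/8 = 0
  <chi_rho, chi_5> = (1/8)[1*(7)*conj(2) + 1*(-1)*conj(-2) + 2*(-1)*conj(0) + 2*(1)*conj(0) + 2*(-3)*conj(0)]
      = (1/8)[(14) + (2) + (0) + (0) + (0)] = 16/8 = 2
Dimension check: dim(rho) = sum (mult * dim) = 0*1 + 1*1 + 2*1 + 0*1 + 2*2 = 7 = chi_rho(e) = 7.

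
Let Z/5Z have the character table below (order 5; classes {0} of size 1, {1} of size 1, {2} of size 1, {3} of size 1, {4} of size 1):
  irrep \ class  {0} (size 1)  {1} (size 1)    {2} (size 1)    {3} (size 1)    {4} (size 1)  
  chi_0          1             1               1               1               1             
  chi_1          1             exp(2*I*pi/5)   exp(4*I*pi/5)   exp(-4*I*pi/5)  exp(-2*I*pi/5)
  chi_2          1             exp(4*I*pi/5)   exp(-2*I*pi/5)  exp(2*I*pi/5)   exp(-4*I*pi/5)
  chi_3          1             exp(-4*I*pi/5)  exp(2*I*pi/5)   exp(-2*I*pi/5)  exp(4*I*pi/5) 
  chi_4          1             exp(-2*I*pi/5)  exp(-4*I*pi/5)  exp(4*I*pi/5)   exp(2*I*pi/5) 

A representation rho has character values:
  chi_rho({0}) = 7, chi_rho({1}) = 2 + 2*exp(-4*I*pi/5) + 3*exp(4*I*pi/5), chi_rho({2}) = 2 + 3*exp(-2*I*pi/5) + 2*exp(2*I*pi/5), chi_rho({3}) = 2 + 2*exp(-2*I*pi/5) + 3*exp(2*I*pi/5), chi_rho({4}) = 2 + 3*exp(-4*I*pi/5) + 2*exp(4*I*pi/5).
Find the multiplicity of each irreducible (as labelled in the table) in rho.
Multiplicities: chi_0: 2, chi_1: 0, chi_2: 3, chi_3: 2, chi_4: 0.

Derivation: Use <chi_rho, chi> = (1/|G|) sum_C |C| * chi_rho(C) * conj(chi(C)) with |G| = 5 for each irreducible chi in the table:
  <chi_rho, chi_0> = (1/5)[1*(7)*conj(1) + 1*(2 + 2*exp(-4*I*pi/5) + 3*exp(4*I*pi/5))*conj(1) + 1*(2 + 3*exp(-2*I*pi/5) + 2*exp(2*I*pi/5))*conj(1) + 1*(2 + 2*exp(-2*I*pi/5) + 3*exp(2*I*pi/5))*conj(1) + 1*(2 + 3*exp(-4*I*pi/5) + 2*exp(4*I*pi/5))*conj(1)]
      = (1/5)[(7) + (2 + 2*exp(-4*I*pi/5) + 3*exp(4*I*pi/5)) + (2 + 3*exp(-2*I*pi/5) + 2*exp(2*I*pi/5)) + (2 + 2*exp(-2*I*pi/5) + 3*exp(2*I*pi/5)) + (2 + 3*exp(-4*I*pi/5) + 2*exp(4*I*pi/5))] = 10/5 = 2
  <chi_rho, chi_1> = (1/5)[1*(7)*conj(1) + 1*(2 + 2*exp(-4*I*pi/5) + 3*exp(4*I*pi/5))*conj(exp(2*I*pi/5)) + 1*(2 + 3*exp(-2*I*pi/5) + 2*exp(2*I*pi/5))*conj(exp(4*I*pi/5)) + 1*(2 + 2*exp(-2*I*pi/5) + 3*exp(2*I*pi/5))*conj(exp(-4*I*pi/5)) + 1*(2 + 3*exp(-4*I*pi/5) + 2*exp(4*I*pi/5))*conj(exp(-2*I*pi/5))]
      = (1/5)[(7) + (2*exp(-2*I*pi/5) + 2*exp(4*I*pi/5) + 3*exp(2*I*pi/5)) + (2*exp(-2*I*pi/5) + 2*exp(-4*I*pi/5) + 3*exp(4*I*pi/5)) + (3*exp(-4*I*pi/5) + 2*exp(4*I*pi/5) + 2*exp(2*I*pi/5)) + (3*exp(-2*I*pi/5) + 2*exp(-4*I*pi/5) + 2*exp(2*I*pi/5))] = 0/5 = 0
  <chi_rho, chi_2> = (1/5)[1*(7)*conj(1) + 1*(2 + 2*exp(-4*I*pi/5) + 3*exp(4*I*pi/5))*conj(exp(4*I*pi/5)) + 1*(2 + 3*exp(-2*I*pi/5) + 2*exp(2*I*pi/5))*conj(exp(-2*I*pi/5)) + 1*(2 + 2*exp(-2*I*pi/5) + 3*exp(2*I*pi/5))*conj(exp(2*I*pi/5)) + 1*(2 + 3*exp(-4*I*pi/5) + 2*exp(4*I*pi/5))*conj(exp(-4*I*pi/5))]
      = (1/5)[(7) + (3 + 2*exp(-4*I*pi/5) + 2*exp(2*I*pi/5)) + (3 + 2*exp(4*I*pi/5) + 2*exp(2*I*pi/5)) + (3 + 2*exp(-2*I*pi/5) + 2*exp(-4*I*pi/5)) + (3 + 2*exp(-2*I*pi/5) + 2*exp(4*I*pi/5))] = 15/5 = 3
  <chi_rho, chi_3> = (1/5)[1*(7)*conj(1) + 1*(2 + 2*exp(-4*I*pi/5) + 3*exp(4*I*pi/5))*conj(exp(-4*I*pi/5)) + 1*(2 + 3*exp(-2*I*pi/5) + 2*exp(2*I*pi/5))*conj(exp(2*I*pi/5)) + 1*(2 + 2*exp(-2*I*pi/5) + 3*exp(2*I*pi/5))*conj(exp(-2*I*pi/5)) + 1*(2 + 3*exp(-4*I*pi/5) + 2*exp(4*I*pi/5))*conj(exp(4*I*pi/5))]
      = (1/5)[(7) + (2 + 3*exp(-2*I*pi/5) + 2*exp(4*I*pi/5)) + (2 + 2*exp(-2*I*pi/5) + 3*exp(-4*I*pi/5)) + (2 + 3*exp(4*I*pi/5) + 2*exp(2*I*pi/5)) + (2 + 2*exp(-4*I*pi/5) + 3*exp(2*I*pi/5))] = 10/5 = 2
  <chi_rho, chi_4> = (1/5)[1*(7)*conj(1) + 1*(2 + 2*exp(-4*I*pi/5) + 3*exp(4*I*pi/5))*conj(exp(-2*I*pi/5)) + 1*(2 + 3*exp(-2*I*pi/5) + 2*exp(2*I*pi/5))*conj(exp(-4*I*pi/5)) + 1*(2 + 2*exp(-2*I*pi/5) + 3*exp(2*I*pi/5))*conj(exp(4*I*pi/5)) + 1*(2 + 3*exp(-4*I*pi/5) + 2*exp(4*I*pi/5))*conj(exp(2*I*pi/5))]
      = (1/5)[(7) + (2*exp(-2*I*pi/5) + 3*exp(-4*I*pi/5) + 2*exp(2*I*pi/5)) + (2*exp(-4*I*pi/5) + 2*exp(4*I*pi/5) + 3*exp(2*I*pi/5)) + (3*exp(-2*I*pi/5) + 2*exp(-4*I*pi/5) + 2*exp(4*I*pi/5)) + (2*exp(-2*I*pi/5) + 3*exp(4*I*pi/5) + 2*exp(2*I*pi/5))] = 0/5 = 0
(Exp terms are combined using exp(i*s)*conj(exp(i*t)) = exp(i*(s-t)), and sums of them are collapsed using the identity that for every m > 1 the m distinct m-th roots of unity sum to 0, e.g. 1 + exp(2*I*pi/3) + exp(-2*I*pi/3) = 0.)
Dimension check: dim(rho) = sum (mult * dim) = 2*1 + 0*1 + 3*1 + 2*1 + 0*1 = 7 = chi_rho(e) = 7.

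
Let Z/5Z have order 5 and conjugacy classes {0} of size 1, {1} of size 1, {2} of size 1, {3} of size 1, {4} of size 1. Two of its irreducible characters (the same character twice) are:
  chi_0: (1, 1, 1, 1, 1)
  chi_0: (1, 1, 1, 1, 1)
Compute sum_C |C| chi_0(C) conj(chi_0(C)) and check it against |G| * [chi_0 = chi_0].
Sum = 5 = |G| = 5; so <chi_0, chi_0> = 1 (norm-1 confirms irreducibility).

Reasoning: Compute term by term over conjugacy classes (|C| * chi_0(C) * conj(chi_0(C))):
  1*(1)*conj(1) + 1*(1)*conj(1) + 1*(1)*conj(1) + 1*(1)*conj(1) + 1*(1)*conj(1)
  = (1) + (1) + (1) + (1) + (1)
  = 5.
(Exp terms are combined using exp(i*s)*conj(exp(i*t)) = exp(i*(s-t)), and sums of them are collapsed using the identity that for every m > 1 the m distinct m-th roots of unity sum to 0, e.g. 1 + exp(2*I*pi/3) + exp(-2*I*pi/3) = 0.)
Dividing by |G| = 5 gives 5/5 = 1, matching the row-orthogonality relation <chi_0, chi_0> = [chi_0 = chi_0].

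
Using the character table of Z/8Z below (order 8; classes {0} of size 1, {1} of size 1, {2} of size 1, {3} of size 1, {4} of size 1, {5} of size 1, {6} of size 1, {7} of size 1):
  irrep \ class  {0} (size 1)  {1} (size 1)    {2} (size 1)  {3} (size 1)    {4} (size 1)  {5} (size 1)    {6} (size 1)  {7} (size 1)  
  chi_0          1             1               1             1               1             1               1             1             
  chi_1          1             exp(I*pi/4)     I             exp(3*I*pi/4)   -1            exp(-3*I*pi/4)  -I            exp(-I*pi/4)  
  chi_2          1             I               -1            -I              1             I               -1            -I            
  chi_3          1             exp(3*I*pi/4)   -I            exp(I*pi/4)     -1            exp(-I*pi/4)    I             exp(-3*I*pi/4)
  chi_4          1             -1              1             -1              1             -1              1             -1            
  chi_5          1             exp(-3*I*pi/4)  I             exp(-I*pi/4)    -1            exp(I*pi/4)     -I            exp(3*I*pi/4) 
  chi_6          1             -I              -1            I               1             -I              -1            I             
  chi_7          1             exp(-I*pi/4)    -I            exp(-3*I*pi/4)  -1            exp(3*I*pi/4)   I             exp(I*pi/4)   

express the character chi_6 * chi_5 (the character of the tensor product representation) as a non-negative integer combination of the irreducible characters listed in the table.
chi_6 tensor chi_5 = chi_3 (all other irreducibles have multiplicity 0).

Reasoning: The character of a tensor product is the pointwise product (chi_6 * chi_5)(C) = chi_6(C) * chi_5(C):
  {0}: (1)*(1), {1}: (-I)*(exp(-3*I*pi/4)), {2}: (-1)*(I), {3}: (I)*(exp(-I*pi/4)), {4}: (1)*(-1), {5}: (-I)*(exp(I*pi/4)), {6}: (-1)*(-I), {7}: (I)*(exp(3*I*pi/4))
so (chi_6 * chi_5) takes values
  {0} -> 1, {1} -> -exp(-I*pi/4), {2} -> -I, {3} -> exp(I*pi/4), {4} -> -1, {5} -> -exp(3*I*pi/4), {6} -> I, {7} -> exp(-3*I*pi/4).
Now take the inner product of this character with each irreducible chi from the table, <chi_6*chi_5, chi> = (1/8) sum_C |C| (chi_6*chi_5)(C) conj(chi(C)):
  <chi_6*chi_5, chi_0> = (1/8)[1*(1)*conj(1) + 1*(-exp(-I*pi/4))*conj(1) + 1*(-I)*conj(1) + 1*(exp(I*pi/4))*conj(1) + 1*(-1)*conj(1) + 1*(-exp(3*I*pi/4))*conj(1) + 1*(I)*conj(1) + 1*(exp(-3*I*pi/4))*conj(1)]
      = (1/8)[(1) + (-exp(-I*pi/4)) + (-I) + (exp(I*pi/4)) + (-1) + (-exp(3*I*pi/4)) + (I) + (exp(-3*I*pi/4))] = 0/8 = 0
  <chi_6*chi_5, chi_1> = (1/8)[1*(1)*conj(1) + 1*(-exp(-I*pi/4))*conj(exp(I*pi/4)) + 1*(-I)*conj(I) + 1*(exp(I*pi/4))*conj(exp(3*I*pi/4)) + 1*(-1)*conj(-1) + 1*(-exp(3*I*pi/4))*conj(exp(-3*I*pi/4)) + 1*(I)*conj(-I) + 1*(exp(-3*I*pi/4))*conj(exp(-I*pi/4))]
      = (1/8)[(1) + (I) + (-1) + (-I) + (1) + (I) + (-1) + (-I)] = 0/8 = 0
  <chi_6*chi_5, chi_2> = (1/8)[1*(1)*conj(1) + 1*(-exp(-I*pi/4))*conj(I) + 1*(-I)*conj(-1) + 1*(exp(I*pi/4))*conj(-I) + 1*(-1)*conj(1) + 1*(-exp(3*I*pi/4))*conj(I) + 1*(I)*conj(-1) + 1*(exp(-3*I*pi/4))*conj(-I)]
      = (1/8)[(1) + (exp(I*pi/4)) + (I) + (exp(3*I*pi/4)) + (-1) + (exp(-3*I*pi/4)) + (-I) + (exp(-I*pi/4))] = 0/8 = 0
  <chi_6*chi_5, chi_3> = (1/8)[1*(1)*conj(1) + 1*(-exp(-I*pi/4))*conj(exp(3*I*pi/4)) + 1*(-I)*conj(-I) + 1*(exp(I*pi/4))*conj(exp(I*pi/4)) + 1*(-1)*conj(-1) + 1*(-exp(3*I*pi/4))*conj(exp(-I*pi/4)) + 1*(I)*conj(I) + 1*(exp(-3*I*pi/4))*conj(exp(-3*I*pi/4))]
      = (1/8)[(1) + (1) + (1) + (1) + (1) + (1) + (1) + (1)] = 8/8 = 1
  <chi_6*chi_5, chi_4> = (1/8)[1*(1)*conj(1) + 1*(-exp(-I*pi/4))*conj(-1) + 1*(-I)*conj(1) + 1*(exp(I*pi/4))*conj(-1) + 1*(-1)*conj(1) + 1*(-exp(3*I*pi/4))*conj(-1) + 1*(I)*conj(1) + 1*(exp(-3*I*pi/4))*conj(-1)]
      = (1/8)[(1) + (exp(-I*pi/4)) + (-I) + (-exp(I*pi/4)) + (-1) + (exp(3*I*pi/4)) + (I) + (-exp(-3*I*pi/4))] = 0/8 = 0
  <chi_6*chi_5, chi_5> = (1/8)[1*(1)*conj(1) + 1*(-exp(-I*pi/4))*conj(exp(-3*I*pi/4)) + 1*(-I)*conj(I) + 1*(exp(I*pi/4))*conj(exp(-I*pi/4)) + 1*(-1)*conj(-1) + 1*(-exp(3*I*pi/4))*conj(exp(I*pi/4)) + 1*(I)*conj(-I) + 1*(exp(-3*I*pi/4))*conj(exp(3*I*pi/4))]
      = (1/8)[(1) + (-I) + (-1) + (I) + (1) + (-I) + (-1) + (I)] = 0/8 = 0
  <chi_6*chi_5, chi_6> = (1/8)[1*(1)*conj(1) + 1*(-exp(-I*pi/4))*conj(-I) + 1*(-I)*conj(-1) + 1*(exp(I*pi/4))*conj(I) + 1*(-1)*conj(1) + 1*(-exp(3*I*pi/4))*conj(-I) + 1*(I)*conj(-1) + 1*(exp(-3*I*pi/4))*conj(I)]
      = (1/8)[(1) + (-exp(I*pi/4)) + (I) + (-exp(3*I*pi/4)) + (-1) + (-exp(-3*I*pi/4)) + (-I) + (-exp(-I*pi/4))] = 0/8 = 0
  <chi_6*chi_5, chi_7> = (1/8)[1*(1)*conj(1) + 1*(-exp(-I*pi/4))*conj(exp(-I*pi/4)) + 1*(-I)*conj(-I) + 1*(exp(I*pi/4))*conj(exp(-3*I*pi/4)) + 1*(-1)*conj(-1) + 1*(-exp(3*I*pi/4))*conj(exp(3*I*pi/4)) + 1*(I)*conj(I) + 1*(exp(-3*I*pi/4))*conj(exp(I*pi/4))]
      = (1/8)[(1) + (-1) + (1) + (-1) + (1) + (-1) + (1) + (-1)] = 0/8 = 0
(Exp terms are combined using exp(i*s)*conj(exp(i*t)) = exp(i*(s-t)), and sums of them are collapsed using the identity that for every m > 1 the m distinct m-th roots of unity sum to 0, e.g. 1 + exp(2*I*pi/3) + exp(-2*I*pi/3) = 0.)
Hence the multiplicities are chi_3: 1. Dimension check: dim(chi_6)*dim(chi_5) = 1*1 = 1 and sum (mult * dim) = 1*1 = 1.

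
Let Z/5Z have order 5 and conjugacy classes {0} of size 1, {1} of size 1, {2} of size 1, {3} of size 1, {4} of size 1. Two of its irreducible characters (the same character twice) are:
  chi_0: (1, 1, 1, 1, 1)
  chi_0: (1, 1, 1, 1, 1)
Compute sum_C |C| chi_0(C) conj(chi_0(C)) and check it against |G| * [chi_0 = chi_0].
Sum = 5 = |G| = 5; so <chi_0, chi_0> = 1 (norm-1 confirms irreducibility).

Justification: Compute term by term over conjugacy classes (|C| * chi_0(C) * conj(chi_0(C))):
  1*(1)*conj(1) + 1*(1)*conj(1) + 1*(1)*conj(1) + 1*(1)*conj(1) + 1*(1)*conj(1)
  = (1) + (1) + (1) + (1) + (1)
  = 5.
(Exp terms are combined using exp(i*s)*conj(exp(i*t)) = exp(i*(s-t)), and sums of them are collapsed using the identity that for every m > 1 the m distinct m-th roots of unity sum to 0, e.g. 1 + exp(2*I*pi/3) + exp(-2*I*pi/3) = 0.)
Dividing by |G| = 5 gives 5/5 = 1, matching the row-orthogonality relation <chi_0, chi_0> = [chi_0 = chi_0].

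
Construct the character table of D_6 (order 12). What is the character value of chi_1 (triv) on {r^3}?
Conjugacy classes: {e} of size 1, {r^3} of size 1, {r^1, r^5} of size 2, {r^2, r^4} of size 2, {s, sr^2, ...} of size 3, {sr, sr^3, ...} of size 3.
Character table:
  irrep \ class              {e} (size 1)  {r^3} (size 1)  {r^1, r^5} (size 2)  {r^2, r^4} (size 2)  {s, sr^2, ...} (size 3)  {sr, sr^3, ...} (size 3)
  chi_1 (triv)               1             1               1                    1                    1                        1                       
  chi_2 (sign: r->1, s->-1)  1             1               1                    1                    -1                       -1                      
  chi_3 (r->-1, s->1)        1             -1              -1                   1                    1                        -1                      
  chi_4 (r->-1, s->-1)       1             -1              -1                   1                    -1                       1                       
  chi_5 (2d, j=1)            2             -2              1                    -1                   0                        0                       
  chi_6 (2d, j=2)            2             2               -1                   -1                   0                        0                       

Spot check: chi_1 (triv) on {r^3} = 1.

Argument: D_6 has order 2*6 = 12 with 6 conjugacy classes, hence 6 irreducibles. Sum of squared dims 1 + 1 + 1 + 1 + 4 + 4 = 12 = |G|. Linear characters come from the abelianisation; the 2-dimensional irreps have character r^k -> 2*cos(2*pi*j*k/6), reflections -> 0.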